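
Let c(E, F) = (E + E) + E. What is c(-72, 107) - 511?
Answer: -727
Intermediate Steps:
c(E, F) = 3*E (c(E, F) = 2*E + E = 3*E)
c(-72, 107) - 511 = 3*(-72) - 511 = -216 - 511 = -727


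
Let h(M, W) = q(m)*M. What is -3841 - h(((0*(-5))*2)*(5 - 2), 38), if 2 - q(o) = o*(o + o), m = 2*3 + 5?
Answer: -3841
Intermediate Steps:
m = 11 (m = 6 + 5 = 11)
q(o) = 2 - 2*o² (q(o) = 2 - o*(o + o) = 2 - o*2*o = 2 - 2*o²)
h(M, W) = -240*M (h(M, W) = (2 - 2*11²)*M = (2 - 2*121)*M = (2 - 242)*M = -240*M)
-3841 - h(((0*(-5))*2)*(5 - 2), 38) = -3841 - (-240)*((0*(-5))*2)*(5 - 2) = -3841 - (-240)*(0*2)*3 = -3841 - (-240)*0*3 = -3841 - (-240)*0 = -3841 - 1*0 = -3841 + 0 = -3841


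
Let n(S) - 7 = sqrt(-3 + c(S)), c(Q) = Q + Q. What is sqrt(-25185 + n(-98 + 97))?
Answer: sqrt(-25178 + I*sqrt(5)) ≈ 0.007 + 158.68*I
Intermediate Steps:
c(Q) = 2*Q
n(S) = 7 + sqrt(-3 + 2*S)
sqrt(-25185 + n(-98 + 97)) = sqrt(-25185 + (7 + sqrt(-3 + 2*(-98 + 97)))) = sqrt(-25185 + (7 + sqrt(-3 + 2*(-1)))) = sqrt(-25185 + (7 + sqrt(-3 - 2))) = sqrt(-25185 + (7 + sqrt(-5))) = sqrt(-25185 + (7 + I*sqrt(5))) = sqrt(-25178 + I*sqrt(5))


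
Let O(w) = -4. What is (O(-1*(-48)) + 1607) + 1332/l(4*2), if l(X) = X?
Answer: 3539/2 ≈ 1769.5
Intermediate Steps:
(O(-1*(-48)) + 1607) + 1332/l(4*2) = (-4 + 1607) + 1332/((4*2)) = 1603 + 1332/8 = 1603 + 1332*(1/8) = 1603 + 333/2 = 3539/2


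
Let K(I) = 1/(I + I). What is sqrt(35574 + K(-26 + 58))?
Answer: sqrt(2276737)/8 ≈ 188.61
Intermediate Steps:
K(I) = 1/(2*I)
sqrt(35574 + K(-26 + 58)) = sqrt(35574 + 1/(2*(-26 + 58))) = sqrt(35574 + (1/2)/32) = sqrt(35574 + (1/2)*(1/32)) = sqrt(35574 + 1/64) = sqrt(2276737/64) = sqrt(2276737)/8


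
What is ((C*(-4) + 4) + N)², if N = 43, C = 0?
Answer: 2209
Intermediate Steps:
((C*(-4) + 4) + N)² = ((0*(-4) + 4) + 43)² = ((0 + 4) + 43)² = (4 + 43)² = 47² = 2209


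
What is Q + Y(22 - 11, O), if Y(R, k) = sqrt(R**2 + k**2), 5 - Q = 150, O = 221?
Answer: -145 + sqrt(48962) ≈ 76.274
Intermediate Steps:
Q = -145 (Q = 5 - 1*150 = 5 - 150 = -145)
Q + Y(22 - 11, O) = -145 + sqrt((22 - 11)**2 + 221**2) = -145 + sqrt(11**2 + 48841) = -145 + sqrt(121 + 48841) = -145 + sqrt(48962)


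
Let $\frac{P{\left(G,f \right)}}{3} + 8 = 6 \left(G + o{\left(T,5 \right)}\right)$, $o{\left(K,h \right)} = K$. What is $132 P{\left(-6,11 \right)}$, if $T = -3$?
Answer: $-24552$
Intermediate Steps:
$P{\left(G,f \right)} = -78 + 18 G$ ($P{\left(G,f \right)} = -24 + 3 \cdot 6 \left(G - 3\right) = -24 + 3 \cdot 6 \left(-3 + G\right) = -24 + 3 \left(-18 + 6 G\right) = -24 + \left(-54 + 18 G\right) = -78 + 18 G$)
$132 P{\left(-6,11 \right)} = 132 \left(-78 + 18 \left(-6\right)\right) = 132 \left(-78 - 108\right) = 132 \left(-186\right) = -24552$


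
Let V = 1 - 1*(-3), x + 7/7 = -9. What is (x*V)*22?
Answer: -880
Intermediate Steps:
x = -10 (x = -1 - 9 = -10)
V = 4 (V = 1 + 3 = 4)
(x*V)*22 = -10*4*22 = -40*22 = -880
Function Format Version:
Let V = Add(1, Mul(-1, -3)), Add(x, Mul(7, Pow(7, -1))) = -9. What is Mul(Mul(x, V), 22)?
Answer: -880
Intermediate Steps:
x = -10 (x = Add(-1, -9) = -10)
V = 4 (V = Add(1, 3) = 4)
Mul(Mul(x, V), 22) = Mul(Mul(-10, 4), 22) = Mul(-40, 22) = -880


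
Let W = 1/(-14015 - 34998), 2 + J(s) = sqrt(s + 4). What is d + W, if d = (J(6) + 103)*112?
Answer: 554435055/49013 + 112*sqrt(10) ≈ 11666.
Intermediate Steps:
J(s) = -2 + sqrt(4 + s) (J(s) = -2 + sqrt(s + 4) = -2 + sqrt(4 + s))
d = 11312 + 112*sqrt(10) (d = ((-2 + sqrt(4 + 6)) + 103)*112 = ((-2 + sqrt(10)) + 103)*112 = (101 + sqrt(10))*112 = 11312 + 112*sqrt(10) ≈ 11666.)
W = -1/49013 (W = 1/(-49013) = -1/49013 ≈ -2.0403e-5)
d + W = (11312 + 112*sqrt(10)) - 1/49013 = 554435055/49013 + 112*sqrt(10)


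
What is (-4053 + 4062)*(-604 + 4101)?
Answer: 31473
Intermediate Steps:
(-4053 + 4062)*(-604 + 4101) = 9*3497 = 31473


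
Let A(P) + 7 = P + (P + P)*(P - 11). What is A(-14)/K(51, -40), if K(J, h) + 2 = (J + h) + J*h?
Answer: -679/2031 ≈ -0.33432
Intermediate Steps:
K(J, h) = -2 + J + h + J*h (K(J, h) = -2 + ((J + h) + J*h) = -2 + (J + h + J*h) = -2 + J + h + J*h)
A(P) = -7 + P + 2*P*(-11 + P) (A(P) = -7 + (P + (P + P)*(P - 11)) = -7 + (P + (2*P)*(-11 + P)) = -7 + (P + 2*P*(-11 + P)) = -7 + P + 2*P*(-11 + P))
A(-14)/K(51, -40) = (-7 - 21*(-14) + 2*(-14)**2)/(-2 + 51 - 40 + 51*(-40)) = (-7 + 294 + 2*196)/(-2 + 51 - 40 - 2040) = (-7 + 294 + 392)/(-2031) = 679*(-1/2031) = -679/2031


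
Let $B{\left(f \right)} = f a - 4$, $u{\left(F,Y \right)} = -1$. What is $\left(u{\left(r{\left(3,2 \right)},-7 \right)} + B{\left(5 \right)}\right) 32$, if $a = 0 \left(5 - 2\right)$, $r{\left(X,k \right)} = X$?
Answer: $-160$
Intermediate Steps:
$a = 0$ ($a = 0 \cdot 3 = 0$)
$B{\left(f \right)} = -4$ ($B{\left(f \right)} = f 0 - 4 = 0 - 4 = -4$)
$\left(u{\left(r{\left(3,2 \right)},-7 \right)} + B{\left(5 \right)}\right) 32 = \left(-1 - 4\right) 32 = \left(-5\right) 32 = -160$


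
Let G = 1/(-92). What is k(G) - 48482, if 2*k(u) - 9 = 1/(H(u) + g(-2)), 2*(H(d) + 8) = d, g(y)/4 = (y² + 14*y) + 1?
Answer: -1784069139/36802 ≈ -48478.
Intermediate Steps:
g(y) = 4 + 4*y² + 56*y (g(y) = 4*((y² + 14*y) + 1) = 4*(1 + y² + 14*y) = 4 + 4*y² + 56*y)
H(d) = -8 + d/2
G = -1/92 ≈ -0.010870
k(u) = 9/2 + 1/(2*(-100 + u/2)) (k(u) = 9/2 + 1/(2*((-8 + u/2) + (4 + 4*(-2)² + 56*(-2)))) = 9/2 + 1/(2*((-8 + u/2) + (4 + 4*4 - 112))) = 9/2 + 1/(2*((-8 + u/2) + (4 + 16 - 112))) = 9/2 + 1/(2*((-8 + u/2) - 92)) = 9/2 + 1/(2*(-100 + u/2)))
k(G) - 48482 = (-1798 + 9*(-1/92))/(2*(-200 - 1/92)) - 48482 = (-1798 - 9/92)/(2*(-18401/92)) - 48482 = (½)*(-92/18401)*(-165425/92) - 48482 = 165425/36802 - 48482 = -1784069139/36802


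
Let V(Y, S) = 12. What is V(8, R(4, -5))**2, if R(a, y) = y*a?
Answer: 144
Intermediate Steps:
R(a, y) = a*y
V(8, R(4, -5))**2 = 12**2 = 144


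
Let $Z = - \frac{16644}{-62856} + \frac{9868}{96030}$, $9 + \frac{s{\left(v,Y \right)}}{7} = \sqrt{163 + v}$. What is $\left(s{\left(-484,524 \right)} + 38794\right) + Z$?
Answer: $\frac{11158119679}{288090} + 7 i \sqrt{321} \approx 38731.0 + 125.42 i$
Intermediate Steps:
$s{\left(v,Y \right)} = -63 + 7 \sqrt{163 + v}$
$Z = \frac{105889}{288090}$ ($Z = \left(-16644\right) \left(- \frac{1}{62856}\right) + 9868 \cdot \frac{1}{96030} = \frac{1387}{5238} + \frac{4934}{48015} = \frac{105889}{288090} \approx 0.36756$)
$\left(s{\left(-484,524 \right)} + 38794\right) + Z = \left(\left(-63 + 7 \sqrt{163 - 484}\right) + 38794\right) + \frac{105889}{288090} = \left(\left(-63 + 7 \sqrt{-321}\right) + 38794\right) + \frac{105889}{288090} = \left(\left(-63 + 7 i \sqrt{321}\right) + 38794\right) + \frac{105889}{288090} = \left(38731 + 7 i \sqrt{321}\right) + \frac{105889}{288090} = \frac{11158119679}{288090} + 7 i \sqrt{321}$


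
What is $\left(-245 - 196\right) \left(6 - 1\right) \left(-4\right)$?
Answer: $8820$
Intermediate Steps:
$\left(-245 - 196\right) \left(6 - 1\right) \left(-4\right) = - 441 \cdot 5 \left(-4\right) = \left(-441\right) \left(-20\right) = 8820$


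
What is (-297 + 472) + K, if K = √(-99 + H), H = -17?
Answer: 175 + 2*I*√29 ≈ 175.0 + 10.77*I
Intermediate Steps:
K = 2*I*√29 (K = √(-99 - 17) = √(-116) = 2*I*√29 ≈ 10.77*I)
(-297 + 472) + K = (-297 + 472) + 2*I*√29 = 175 + 2*I*√29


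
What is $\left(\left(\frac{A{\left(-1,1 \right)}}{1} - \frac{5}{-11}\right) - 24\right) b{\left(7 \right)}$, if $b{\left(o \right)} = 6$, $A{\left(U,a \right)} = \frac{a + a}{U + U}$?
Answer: $- \frac{1620}{11} \approx -147.27$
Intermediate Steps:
$A{\left(U,a \right)} = \frac{a}{U}$ ($A{\left(U,a \right)} = \frac{2 a}{2 U} = 2 a \frac{1}{2 U} = \frac{a}{U}$)
$\left(\left(\frac{A{\left(-1,1 \right)}}{1} - \frac{5}{-11}\right) - 24\right) b{\left(7 \right)} = \left(\left(\frac{1 \frac{1}{-1}}{1} - \frac{5}{-11}\right) - 24\right) 6 = \left(\left(1 \left(-1\right) 1 - - \frac{5}{11}\right) - 24\right) 6 = \left(\left(\left(-1\right) 1 + \frac{5}{11}\right) - 24\right) 6 = \left(\left(-1 + \frac{5}{11}\right) - 24\right) 6 = \left(- \frac{6}{11} - 24\right) 6 = \left(- \frac{270}{11}\right) 6 = - \frac{1620}{11}$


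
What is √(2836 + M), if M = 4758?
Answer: √7594 ≈ 87.144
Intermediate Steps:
√(2836 + M) = √(2836 + 4758) = √7594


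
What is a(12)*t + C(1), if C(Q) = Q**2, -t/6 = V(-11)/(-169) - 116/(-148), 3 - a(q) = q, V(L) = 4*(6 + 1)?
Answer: 214963/6253 ≈ 34.378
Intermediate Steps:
V(L) = 28 (V(L) = 4*7 = 28)
a(q) = 3 - q
t = -23190/6253 (t = -6*(28/(-169) - 116/(-148)) = -6*(28*(-1/169) - 116*(-1/148)) = -6*(-28/169 + 29/37) = -6*3865/6253 = -23190/6253 ≈ -3.7086)
a(12)*t + C(1) = (3 - 1*12)*(-23190/6253) + 1**2 = (3 - 12)*(-23190/6253) + 1 = -9*(-23190/6253) + 1 = 208710/6253 + 1 = 214963/6253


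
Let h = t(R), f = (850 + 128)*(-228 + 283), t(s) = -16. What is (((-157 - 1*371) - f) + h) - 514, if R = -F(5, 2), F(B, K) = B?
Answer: -54848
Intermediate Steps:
R = -5 (R = -1*5 = -5)
f = 53790 (f = 978*55 = 53790)
h = -16
(((-157 - 1*371) - f) + h) - 514 = (((-157 - 1*371) - 1*53790) - 16) - 514 = (((-157 - 371) - 53790) - 16) - 514 = ((-528 - 53790) - 16) - 514 = (-54318 - 16) - 514 = -54334 - 514 = -54848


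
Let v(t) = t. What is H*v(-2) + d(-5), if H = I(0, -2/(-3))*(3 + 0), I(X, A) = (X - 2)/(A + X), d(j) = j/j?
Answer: 19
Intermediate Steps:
d(j) = 1
I(X, A) = (-2 + X)/(A + X)
H = -9 (H = ((-2 + 0)/(-2/(-3) + 0))*(3 + 0) = (-2/(-2*(-⅓) + 0))*3 = (-2/(⅔ + 0))*3 = (-2/(⅔))*3 = ((3/2)*(-2))*3 = -3*3 = -9)
H*v(-2) + d(-5) = -9*(-2) + 1 = 18 + 1 = 19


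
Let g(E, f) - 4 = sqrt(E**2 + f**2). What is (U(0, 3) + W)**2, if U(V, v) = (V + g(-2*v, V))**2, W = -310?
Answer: 44100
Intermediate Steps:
g(E, f) = 4 + sqrt(E**2 + f**2)
U(V, v) = (4 + V + sqrt(V**2 + 4*v**2))**2 (U(V, v) = (V + (4 + sqrt((-2*v)**2 + V**2)))**2 = (V + (4 + sqrt(4*v**2 + V**2)))**2 = (V + (4 + sqrt(V**2 + 4*v**2)))**2 = (4 + V + sqrt(V**2 + 4*v**2))**2)
(U(0, 3) + W)**2 = ((4 + 0 + sqrt(0**2 + 4*3**2))**2 - 310)**2 = ((4 + 0 + sqrt(0 + 4*9))**2 - 310)**2 = ((4 + 0 + sqrt(0 + 36))**2 - 310)**2 = ((4 + 0 + sqrt(36))**2 - 310)**2 = ((4 + 0 + 6)**2 - 310)**2 = (10**2 - 310)**2 = (100 - 310)**2 = (-210)**2 = 44100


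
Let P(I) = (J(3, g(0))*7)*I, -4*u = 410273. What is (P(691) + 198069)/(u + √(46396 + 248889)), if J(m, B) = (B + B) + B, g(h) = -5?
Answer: -22886669032/18702134441 - 223136*√295285/18702134441 ≈ -1.2302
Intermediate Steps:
u = -410273/4 (u = -¼*410273 = -410273/4 ≈ -1.0257e+5)
J(m, B) = 3*B (J(m, B) = 2*B + B = 3*B)
P(I) = -105*I (P(I) = ((3*(-5))*7)*I = (-15*7)*I = -105*I)
(P(691) + 198069)/(u + √(46396 + 248889)) = (-105*691 + 198069)/(-410273/4 + √(46396 + 248889)) = (-72555 + 198069)/(-410273/4 + √295285) = 125514/(-410273/4 + √295285)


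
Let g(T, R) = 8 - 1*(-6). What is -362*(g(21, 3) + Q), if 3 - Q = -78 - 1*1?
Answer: -34752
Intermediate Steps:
g(T, R) = 14 (g(T, R) = 8 + 6 = 14)
Q = 82 (Q = 3 - (-78 - 1*1) = 3 - (-78 - 1) = 3 - 1*(-79) = 3 + 79 = 82)
-362*(g(21, 3) + Q) = -362*(14 + 82) = -362*96 = -34752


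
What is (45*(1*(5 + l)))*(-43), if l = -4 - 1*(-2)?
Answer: -5805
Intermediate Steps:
l = -2 (l = -4 + 2 = -2)
(45*(1*(5 + l)))*(-43) = (45*(1*(5 - 2)))*(-43) = (45*(1*3))*(-43) = (45*3)*(-43) = 135*(-43) = -5805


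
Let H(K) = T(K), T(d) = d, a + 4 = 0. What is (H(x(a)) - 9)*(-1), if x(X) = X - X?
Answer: 9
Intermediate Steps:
a = -4 (a = -4 + 0 = -4)
x(X) = 0
H(K) = K
(H(x(a)) - 9)*(-1) = (0 - 9)*(-1) = -9*(-1) = 9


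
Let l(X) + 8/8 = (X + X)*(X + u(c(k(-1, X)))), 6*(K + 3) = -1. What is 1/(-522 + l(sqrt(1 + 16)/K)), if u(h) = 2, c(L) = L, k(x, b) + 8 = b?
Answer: -67716019/35182346329 + 164616*sqrt(17)/35182346329 ≈ -0.0019054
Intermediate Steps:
k(x, b) = -8 + b
K = -19/6 (K = -3 + (1/6)*(-1) = -3 - 1/6 = -19/6 ≈ -3.1667)
l(X) = -1 + 2*X*(2 + X) (l(X) = -1 + (X + X)*(X + 2) = -1 + (2*X)*(2 + X) = -1 + 2*X*(2 + X))
1/(-522 + l(sqrt(1 + 16)/K)) = 1/(-522 + (-1 + 2*(sqrt(1 + 16)/(-19/6))**2 + 4*(sqrt(1 + 16)/(-19/6)))) = 1/(-522 + (-1 + 2*(sqrt(17)*(-6/19))**2 + 4*(sqrt(17)*(-6/19)))) = 1/(-522 + (-1 + 2*(-6*sqrt(17)/19)**2 + 4*(-6*sqrt(17)/19))) = 1/(-522 + (-1 + 2*(612/361) - 24*sqrt(17)/19)) = 1/(-522 + (-1 + 1224/361 - 24*sqrt(17)/19)) = 1/(-522 + (863/361 - 24*sqrt(17)/19)) = 1/(-187579/361 - 24*sqrt(17)/19)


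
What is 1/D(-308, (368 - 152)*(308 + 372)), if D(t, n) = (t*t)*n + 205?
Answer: 1/13933624525 ≈ 7.1769e-11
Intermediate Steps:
D(t, n) = 205 + n*t² (D(t, n) = t²*n + 205 = n*t² + 205 = 205 + n*t²)
1/D(-308, (368 - 152)*(308 + 372)) = 1/(205 + ((368 - 152)*(308 + 372))*(-308)²) = 1/(205 + (216*680)*94864) = 1/(205 + 146880*94864) = 1/(205 + 13933624320) = 1/13933624525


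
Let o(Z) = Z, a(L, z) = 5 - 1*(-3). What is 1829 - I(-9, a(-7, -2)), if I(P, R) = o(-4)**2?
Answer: 1813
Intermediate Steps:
a(L, z) = 8 (a(L, z) = 5 + 3 = 8)
I(P, R) = 16 (I(P, R) = (-4)**2 = 16)
1829 - I(-9, a(-7, -2)) = 1829 - 1*16 = 1829 - 16 = 1813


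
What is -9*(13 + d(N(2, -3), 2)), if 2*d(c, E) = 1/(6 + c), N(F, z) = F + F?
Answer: -2349/20 ≈ -117.45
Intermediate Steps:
N(F, z) = 2*F
d(c, E) = 1/(2*(6 + c))
-9*(13 + d(N(2, -3), 2)) = -9*(13 + 1/(2*(6 + 2*2))) = -9*(13 + 1/(2*(6 + 4))) = -9*(13 + (1/2)/10) = -9*(13 + (1/2)*(1/10)) = -9*(13 + 1/20) = -9*261/20 = -2349/20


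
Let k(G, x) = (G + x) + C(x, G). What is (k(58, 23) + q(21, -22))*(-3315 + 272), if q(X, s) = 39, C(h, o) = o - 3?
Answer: -532525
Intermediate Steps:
C(h, o) = -3 + o
k(G, x) = -3 + x + 2*G (k(G, x) = (G + x) + (-3 + G) = -3 + x + 2*G)
(k(58, 23) + q(21, -22))*(-3315 + 272) = ((-3 + 23 + 2*58) + 39)*(-3315 + 272) = ((-3 + 23 + 116) + 39)*(-3043) = (136 + 39)*(-3043) = 175*(-3043) = -532525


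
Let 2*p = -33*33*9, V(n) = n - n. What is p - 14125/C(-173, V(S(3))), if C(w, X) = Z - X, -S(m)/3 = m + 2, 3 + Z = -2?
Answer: -4151/2 ≈ -2075.5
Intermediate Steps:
Z = -5 (Z = -3 - 2 = -5)
S(m) = -6 - 3*m (S(m) = -3*(m + 2) = -3*(2 + m) = -6 - 3*m)
V(n) = 0
C(w, X) = -5 - X
p = -9801/2 (p = (-33*33*9)/2 = (-1089*9)/2 = (½)*(-9801) = -9801/2 ≈ -4900.5)
p - 14125/C(-173, V(S(3))) = -9801/2 - 14125/(-5 - 1*0) = -9801/2 - 14125/(-5 + 0) = -9801/2 - 14125/(-5) = -9801/2 - 14125*(-⅕) = -9801/2 + 2825 = -4151/2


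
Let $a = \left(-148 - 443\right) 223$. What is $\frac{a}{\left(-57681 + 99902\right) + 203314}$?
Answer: $- \frac{43931}{81845} \approx -0.53676$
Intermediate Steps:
$a = -131793$ ($a = \left(-591\right) 223 = -131793$)
$\frac{a}{\left(-57681 + 99902\right) + 203314} = - \frac{131793}{\left(-57681 + 99902\right) + 203314} = - \frac{131793}{42221 + 203314} = - \frac{131793}{245535} = \left(-131793\right) \frac{1}{245535} = - \frac{43931}{81845}$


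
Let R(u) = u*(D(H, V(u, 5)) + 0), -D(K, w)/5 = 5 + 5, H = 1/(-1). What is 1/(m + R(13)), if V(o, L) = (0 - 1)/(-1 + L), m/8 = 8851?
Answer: 1/70158 ≈ 1.4254e-5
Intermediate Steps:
m = 70808 (m = 8*8851 = 70808)
H = -1
V(o, L) = -1/(-1 + L)
D(K, w) = -50 (D(K, w) = -5*(5 + 5) = -5*10 = -50)
R(u) = -50*u (R(u) = u*(-50 + 0) = u*(-50) = -50*u)
1/(m + R(13)) = 1/(70808 - 50*13) = 1/(70808 - 650) = 1/70158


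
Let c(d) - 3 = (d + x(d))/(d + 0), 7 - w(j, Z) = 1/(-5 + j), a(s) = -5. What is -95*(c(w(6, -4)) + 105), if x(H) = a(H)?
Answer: -61655/6 ≈ -10276.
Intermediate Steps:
x(H) = -5
w(j, Z) = 7 - 1/(-5 + j)
c(d) = 3 + (-5 + d)/d (c(d) = 3 + (d - 5)/(d + 0) = 3 + (-5 + d)/d)
-95*(c(w(6, -4)) + 105) = -95*((4 - 5*(-5 + 6)/(-36 + 7*6)) + 105) = -95*((4 - 5/(-36 + 42)) + 105) = -95*((4 - 5/(1*6)) + 105) = -95*((4 - 5/6) + 105) = -95*(19/6 + 105) = -95*649/6 = -61655/6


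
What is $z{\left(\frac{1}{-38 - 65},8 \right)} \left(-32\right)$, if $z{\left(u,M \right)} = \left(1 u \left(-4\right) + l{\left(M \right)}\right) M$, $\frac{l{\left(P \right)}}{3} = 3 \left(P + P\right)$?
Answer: $- \frac{3798016}{103} \approx -36874.0$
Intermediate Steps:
$l{\left(P \right)} = 18 P$ ($l{\left(P \right)} = 3 \cdot 3 \left(P + P\right) = 3 \cdot 3 \cdot 2 P = 3 \cdot 6 P = 18 P$)
$z{\left(u,M \right)} = M \left(- 4 u + 18 M\right)$ ($z{\left(u,M \right)} = \left(1 u \left(-4\right) + 18 M\right) M = \left(u \left(-4\right) + 18 M\right) M = \left(- 4 u + 18 M\right) M = M \left(- 4 u + 18 M\right)$)
$z{\left(\frac{1}{-38 - 65},8 \right)} \left(-32\right) = 2 \cdot 8 \left(- \frac{2}{-38 - 65} + 9 \cdot 8\right) \left(-32\right) = 2 \cdot 8 \left(- \frac{2}{-103} + 72\right) \left(-32\right) = 2 \cdot 8 \left(\left(-2\right) \left(- \frac{1}{103}\right) + 72\right) \left(-32\right) = 2 \cdot 8 \left(\frac{2}{103} + 72\right) \left(-32\right) = 2 \cdot 8 \cdot \frac{7418}{103} \left(-32\right) = \frac{118688}{103} \left(-32\right) = - \frac{3798016}{103}$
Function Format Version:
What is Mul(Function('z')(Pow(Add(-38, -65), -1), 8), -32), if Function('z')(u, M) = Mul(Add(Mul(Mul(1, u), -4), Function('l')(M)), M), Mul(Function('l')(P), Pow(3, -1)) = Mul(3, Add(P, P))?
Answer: Rational(-3798016, 103) ≈ -36874.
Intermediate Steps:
Function('l')(P) = Mul(18, P) (Function('l')(P) = Mul(3, Mul(3, Add(P, P))) = Mul(3, Mul(3, Mul(2, P))) = Mul(3, Mul(6, P)) = Mul(18, P))
Function('z')(u, M) = Mul(M, Add(Mul(-4, u), Mul(18, M))) (Function('z')(u, M) = Mul(Add(Mul(Mul(1, u), -4), Mul(18, M)), M) = Mul(Add(Mul(u, -4), Mul(18, M)), M) = Mul(Add(Mul(-4, u), Mul(18, M)), M) = Mul(M, Add(Mul(-4, u), Mul(18, M))))
Mul(Function('z')(Pow(Add(-38, -65), -1), 8), -32) = Mul(Mul(2, 8, Add(Mul(-2, Pow(Add(-38, -65), -1)), Mul(9, 8))), -32) = Mul(Mul(2, 8, Add(Mul(-2, Pow(-103, -1)), 72)), -32) = Mul(Mul(2, 8, Add(Mul(-2, Rational(-1, 103)), 72)), -32) = Mul(Mul(2, 8, Add(Rational(2, 103), 72)), -32) = Mul(Mul(2, 8, Rational(7418, 103)), -32) = Mul(Rational(118688, 103), -32) = Rational(-3798016, 103)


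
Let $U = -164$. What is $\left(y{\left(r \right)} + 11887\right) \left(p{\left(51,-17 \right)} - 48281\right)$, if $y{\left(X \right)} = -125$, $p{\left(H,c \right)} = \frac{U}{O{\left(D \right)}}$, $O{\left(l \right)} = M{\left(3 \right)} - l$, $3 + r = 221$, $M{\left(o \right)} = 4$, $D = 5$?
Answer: $-565952154$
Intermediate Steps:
$r = 218$ ($r = -3 + 221 = 218$)
$O{\left(l \right)} = 4 - l$
$p{\left(H,c \right)} = 164$ ($p{\left(H,c \right)} = - \frac{164}{4 - 5} = - \frac{164}{-1} = \left(-164\right) \left(-1\right) = 164$)
$\left(y{\left(r \right)} + 11887\right) \left(p{\left(51,-17 \right)} - 48281\right) = \left(-125 + 11887\right) \left(164 - 48281\right) = 11762 \left(-48117\right) = -565952154$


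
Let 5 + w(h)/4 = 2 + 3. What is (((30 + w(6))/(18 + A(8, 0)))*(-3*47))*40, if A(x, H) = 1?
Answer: -169200/19 ≈ -8905.3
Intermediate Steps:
w(h) = 0 (w(h) = -20 + 4*(2 + 3) = -20 + 4*5 = -20 + 20 = 0)
(((30 + w(6))/(18 + A(8, 0)))*(-3*47))*40 = (((30 + 0)/(18 + 1))*(-3*47))*40 = ((30/19)*(-141))*40 = -4230/19*40 = -169200/19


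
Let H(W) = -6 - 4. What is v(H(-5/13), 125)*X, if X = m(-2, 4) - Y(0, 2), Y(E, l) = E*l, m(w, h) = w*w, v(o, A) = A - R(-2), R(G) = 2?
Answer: 492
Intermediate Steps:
H(W) = -10
v(o, A) = -2 + A (v(o, A) = A - 1*2 = A - 2 = -2 + A)
m(w, h) = w²
X = 4 (X = (-2)² - 0*2 = 4 - 1*0 = 4 + 0 = 4)
v(H(-5/13), 125)*X = (-2 + 125)*4 = 123*4 = 492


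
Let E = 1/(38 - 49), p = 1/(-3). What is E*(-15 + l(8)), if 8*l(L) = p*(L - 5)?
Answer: 11/8 ≈ 1.3750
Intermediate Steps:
p = -⅓ ≈ -0.33333
E = -1/11 (E = 1/(-11) = -1/11 ≈ -0.090909)
l(L) = 5/24 - L/24 (l(L) = (-(L - 5)/3)/8 = (-(-5 + L)/3)/8 = (5/3 - L/3)/8 = 5/24 - L/24)
E*(-15 + l(8)) = -(-15 + (5/24 - 1/24*8))/11 = -(-15 + (5/24 - ⅓))/11 = -(-15 - ⅛)/11 = -1/11*(-121/8) = 11/8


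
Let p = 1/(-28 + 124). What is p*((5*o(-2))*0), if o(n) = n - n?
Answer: 0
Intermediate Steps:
o(n) = 0
p = 1/96 ≈ 0.010417
p*((5*o(-2))*0) = ((5*0)*0)/96 = (0*0)/96 = (1/96)*0 = 0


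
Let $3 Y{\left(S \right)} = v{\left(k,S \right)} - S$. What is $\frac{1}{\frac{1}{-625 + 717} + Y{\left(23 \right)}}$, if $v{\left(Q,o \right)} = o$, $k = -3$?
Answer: $92$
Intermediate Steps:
$Y{\left(S \right)} = 0$ ($Y{\left(S \right)} = \frac{S - S}{3} = \frac{1}{3} \cdot 0 = 0$)
$\frac{1}{\frac{1}{-625 + 717} + Y{\left(23 \right)}} = \frac{1}{\frac{1}{-625 + 717} + 0} = \frac{1}{\frac{1}{92} + 0} = \frac{1}{\frac{1}{92}} = 92$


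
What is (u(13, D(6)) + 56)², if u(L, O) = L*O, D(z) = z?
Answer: 17956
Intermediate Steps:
(u(13, D(6)) + 56)² = (13*6 + 56)² = (78 + 56)² = 134² = 17956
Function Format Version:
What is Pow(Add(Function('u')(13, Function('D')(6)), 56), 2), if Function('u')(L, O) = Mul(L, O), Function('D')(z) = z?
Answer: 17956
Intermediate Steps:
Pow(Add(Function('u')(13, Function('D')(6)), 56), 2) = Pow(Add(Mul(13, 6), 56), 2) = Pow(Add(78, 56), 2) = Pow(134, 2) = 17956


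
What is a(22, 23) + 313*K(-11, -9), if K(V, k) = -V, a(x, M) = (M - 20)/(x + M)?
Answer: 51646/15 ≈ 3443.1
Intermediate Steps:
a(x, M) = (-20 + M)/(M + x)
a(22, 23) + 313*K(-11, -9) = (-20 + 23)/(23 + 22) + 313*(-1*(-11)) = 3/45 + 313*11 = (1/45)*3 + 3443 = 1/15 + 3443 = 51646/15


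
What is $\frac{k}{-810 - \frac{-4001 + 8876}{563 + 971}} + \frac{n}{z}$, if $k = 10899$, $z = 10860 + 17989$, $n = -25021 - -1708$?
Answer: $- \frac{13113059511}{922735265} \approx -14.211$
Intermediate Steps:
$n = -23313$ ($n = -25021 + 1708 = -23313$)
$z = 28849$
$\frac{k}{-810 - \frac{-4001 + 8876}{563 + 971}} + \frac{n}{z} = \frac{10899}{-810 - \frac{-4001 + 8876}{563 + 971}} - \frac{23313}{28849} = \frac{10899}{-810 - \frac{4875}{1534}} - \frac{23313}{28849} = \frac{10899}{-810 - 4875 \cdot \frac{1}{1534}} - \frac{23313}{28849} = \frac{10899}{-810 - \frac{375}{118}} - \frac{23313}{28849} = \frac{10899}{- \frac{95955}{118}} - \frac{23313}{28849} = 10899 \left(- \frac{118}{95955}\right) - \frac{23313}{28849} = - \frac{428694}{31985} - \frac{23313}{28849} = - \frac{13113059511}{922735265}$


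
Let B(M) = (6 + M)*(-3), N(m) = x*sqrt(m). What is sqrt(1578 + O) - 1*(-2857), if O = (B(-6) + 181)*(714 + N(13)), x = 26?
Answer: 2857 + sqrt(130812 + 4706*sqrt(13)) ≈ 3241.4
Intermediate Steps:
N(m) = 26*sqrt(m)
B(M) = -18 - 3*M
O = 129234 + 4706*sqrt(13) (O = ((-18 - 3*(-6)) + 181)*(714 + 26*sqrt(13)) = ((-18 + 18) + 181)*(714 + 26*sqrt(13)) = (0 + 181)*(714 + 26*sqrt(13)) = 181*(714 + 26*sqrt(13)) = 129234 + 4706*sqrt(13) ≈ 1.4620e+5)
sqrt(1578 + O) - 1*(-2857) = sqrt(1578 + (129234 + 4706*sqrt(13))) - 1*(-2857) = sqrt(130812 + 4706*sqrt(13)) + 2857 = 2857 + sqrt(130812 + 4706*sqrt(13))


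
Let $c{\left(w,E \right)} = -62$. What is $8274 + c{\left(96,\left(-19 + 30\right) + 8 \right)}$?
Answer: $8212$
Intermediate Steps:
$8274 + c{\left(96,\left(-19 + 30\right) + 8 \right)} = 8274 - 62 = 8212$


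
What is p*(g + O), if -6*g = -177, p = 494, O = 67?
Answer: 47671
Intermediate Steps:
g = 59/2 (g = -⅙*(-177) = 59/2 ≈ 29.500)
p*(g + O) = 494*(59/2 + 67) = 494*(193/2) = 47671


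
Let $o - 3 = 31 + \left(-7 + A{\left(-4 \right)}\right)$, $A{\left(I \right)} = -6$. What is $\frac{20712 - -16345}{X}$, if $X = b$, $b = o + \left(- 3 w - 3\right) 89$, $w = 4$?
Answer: $- \frac{37057}{1314} \approx -28.202$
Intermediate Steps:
$o = 21$ ($o = 3 + \left(31 - 13\right) = 3 + 18 = 21$)
$b = -1314$ ($b = 21 + \left(\left(-3\right) 4 - 3\right) 89 = 21 + \left(-12 - 3\right) 89 = 21 - 1335 = -1314$)
$X = -1314$
$\frac{20712 - -16345}{X} = \frac{20712 - -16345}{-1314} = \left(20712 + 16345\right) \left(- \frac{1}{1314}\right) = 37057 \left(- \frac{1}{1314}\right) = - \frac{37057}{1314}$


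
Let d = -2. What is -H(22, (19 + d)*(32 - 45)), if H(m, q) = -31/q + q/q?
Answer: -252/221 ≈ -1.1403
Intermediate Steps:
H(m, q) = 1 - 31/q (H(m, q) = -31/q + 1 = 1 - 31/q)
-H(22, (19 + d)*(32 - 45)) = -(-31 + (19 - 2)*(32 - 45))/((19 - 2)*(32 - 45)) = -(-31 + 17*(-13))/(17*(-13)) = -(-31 - 221)/(-221) = -(-1)*(-252)/221 = -1*252/221 = -252/221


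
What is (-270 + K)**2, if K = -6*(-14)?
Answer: 34596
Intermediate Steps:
K = 84
(-270 + K)**2 = (-270 + 84)**2 = (-186)**2 = 34596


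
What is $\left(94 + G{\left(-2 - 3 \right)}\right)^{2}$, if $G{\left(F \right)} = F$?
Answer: $7921$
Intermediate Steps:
$\left(94 + G{\left(-2 - 3 \right)}\right)^{2} = \left(94 - 5\right)^{2} = 89^{2} = 7921$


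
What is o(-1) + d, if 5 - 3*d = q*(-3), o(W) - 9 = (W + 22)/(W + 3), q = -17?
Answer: 25/6 ≈ 4.1667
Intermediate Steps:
o(W) = 9 + (22 + W)/(3 + W) (o(W) = 9 + (W + 22)/(W + 3) = 9 + (22 + W)/(3 + W))
d = -46/3 (d = 5/3 - (-17)*(-3)/3 = 5/3 - ⅓*51 = 5/3 - 17 = -46/3 ≈ -15.333)
o(-1) + d = (49 + 10*(-1))/(3 - 1) - 46/3 = (49 - 10)/2 - 46/3 = (½)*39 - 46/3 = 39/2 - 46/3 = 25/6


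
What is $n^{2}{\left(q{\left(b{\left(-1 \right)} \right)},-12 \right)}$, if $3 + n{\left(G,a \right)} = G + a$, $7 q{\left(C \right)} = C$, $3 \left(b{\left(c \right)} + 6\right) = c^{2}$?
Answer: $\frac{110224}{441} \approx 249.94$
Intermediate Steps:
$b{\left(c \right)} = -6 + \frac{c^{2}}{3}$
$q{\left(C \right)} = \frac{C}{7}$
$n{\left(G,a \right)} = -3 + G + a$ ($n{\left(G,a \right)} = -3 + \left(G + a\right) = -3 + G + a$)
$n^{2}{\left(q{\left(b{\left(-1 \right)} \right)},-12 \right)} = \left(-3 + \frac{-6 + \frac{\left(-1\right)^{2}}{3}}{7} - 12\right)^{2} = \left(-3 + \frac{-6 + \frac{1}{3} \cdot 1}{7} - 12\right)^{2} = \left(-3 + \frac{-6 + \frac{1}{3}}{7} - 12\right)^{2} = \left(-3 + \frac{1}{7} \left(- \frac{17}{3}\right) - 12\right)^{2} = \left(-3 - \frac{17}{21} - 12\right)^{2} = \left(- \frac{332}{21}\right)^{2} = \frac{110224}{441}$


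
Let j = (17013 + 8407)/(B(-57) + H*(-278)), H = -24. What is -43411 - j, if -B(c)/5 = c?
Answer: -302035747/6957 ≈ -43415.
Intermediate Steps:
B(c) = -5*c
j = 25420/6957 (j = (17013 + 8407)/(-5*(-57) - 24*(-278)) = 25420/(285 + 6672) = 25420/6957 ≈ 3.6539)
-43411 - j = -43411 - 1*25420/6957 = -43411 - 25420/6957 = -302035747/6957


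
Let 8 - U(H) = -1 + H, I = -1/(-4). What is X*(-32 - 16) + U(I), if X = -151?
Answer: 29027/4 ≈ 7256.8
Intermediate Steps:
I = 1/4 (I = -1*(-1/4) = 1/4 ≈ 0.25000)
U(H) = 9 - H (U(H) = 8 - (-1 + H) = 8 + (1 - H) = 9 - H)
X*(-32 - 16) + U(I) = -151*(-32 - 16) + (9 - 1*1/4) = -151*(-48) + (9 - 1/4) = 7248 + 35/4 = 29027/4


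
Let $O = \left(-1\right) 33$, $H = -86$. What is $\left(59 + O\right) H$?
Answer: $-2236$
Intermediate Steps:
$O = -33$
$\left(59 + O\right) H = \left(59 - 33\right) \left(-86\right) = 26 \left(-86\right) = -2236$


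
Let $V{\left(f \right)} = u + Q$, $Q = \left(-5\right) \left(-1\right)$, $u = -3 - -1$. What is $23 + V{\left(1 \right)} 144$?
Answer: $455$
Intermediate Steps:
$u = -2$ ($u = -3 + 1 = -2$)
$Q = 5$
$V{\left(f \right)} = 3$ ($V{\left(f \right)} = -2 + 5 = 3$)
$23 + V{\left(1 \right)} 144 = 23 + 3 \cdot 144 = 23 + 432 = 455$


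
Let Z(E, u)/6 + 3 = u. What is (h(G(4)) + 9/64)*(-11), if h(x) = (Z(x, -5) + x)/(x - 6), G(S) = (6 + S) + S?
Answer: 2893/64 ≈ 45.203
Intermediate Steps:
Z(E, u) = -18 + 6*u
G(S) = 6 + 2*S
h(x) = (-48 + x)/(-6 + x) (h(x) = ((-18 + 6*(-5)) + x)/(x - 6) = ((-18 - 30) + x)/(-6 + x) = (-48 + x)/(-6 + x))
(h(G(4)) + 9/64)*(-11) = ((-48 + (6 + 2*4))/(-6 + (6 + 2*4)) + 9/64)*(-11) = ((-48 + (6 + 8))/(-6 + (6 + 8)) + 9*(1/64))*(-11) = ((-48 + 14)/(-6 + 14) + 9/64)*(-11) = (-34/8 + 9/64)*(-11) = ((⅛)*(-34) + 9/64)*(-11) = (-17/4 + 9/64)*(-11) = -263/64*(-11) = 2893/64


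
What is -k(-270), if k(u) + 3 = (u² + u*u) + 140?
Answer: -145937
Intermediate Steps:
k(u) = 137 + 2*u² (k(u) = -3 + ((u² + u*u) + 140) = -3 + ((u² + u²) + 140) = -3 + (2*u² + 140) = -3 + (140 + 2*u²) = 137 + 2*u²)
-k(-270) = -(137 + 2*(-270)²) = -(137 + 2*72900) = -(137 + 145800) = -1*145937 = -145937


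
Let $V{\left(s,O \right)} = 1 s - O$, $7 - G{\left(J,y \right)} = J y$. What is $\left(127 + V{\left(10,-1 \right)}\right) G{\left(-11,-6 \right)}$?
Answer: $-8142$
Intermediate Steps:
$G{\left(J,y \right)} = 7 - J y$
$V{\left(s,O \right)} = s - O$
$\left(127 + V{\left(10,-1 \right)}\right) G{\left(-11,-6 \right)} = \left(127 + \left(10 - -1\right)\right) \left(7 - \left(-11\right) \left(-6\right)\right) = \left(127 + \left(10 + 1\right)\right) \left(7 - 66\right) = \left(127 + 11\right) \left(-59\right) = 138 \left(-59\right) = -8142$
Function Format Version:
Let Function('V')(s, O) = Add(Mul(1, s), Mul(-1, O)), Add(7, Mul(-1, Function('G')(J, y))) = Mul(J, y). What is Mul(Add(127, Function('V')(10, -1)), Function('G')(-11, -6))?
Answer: -8142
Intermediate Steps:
Function('G')(J, y) = Add(7, Mul(-1, J, y)) (Function('G')(J, y) = Add(7, Mul(-1, Mul(J, y))) = Add(7, Mul(-1, J, y)))
Function('V')(s, O) = Add(s, Mul(-1, O))
Mul(Add(127, Function('V')(10, -1)), Function('G')(-11, -6)) = Mul(Add(127, Add(10, Mul(-1, -1))), Add(7, Mul(-1, -11, -6))) = Mul(Add(127, Add(10, 1)), Add(7, -66)) = Mul(Add(127, 11), -59) = Mul(138, -59) = -8142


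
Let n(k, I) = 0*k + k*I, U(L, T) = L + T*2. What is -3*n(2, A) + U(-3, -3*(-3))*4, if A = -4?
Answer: 84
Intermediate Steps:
U(L, T) = L + 2*T
n(k, I) = I*k (n(k, I) = 0 + I*k = I*k)
-3*n(2, A) + U(-3, -3*(-3))*4 = -(-12)*2 + (-3 + 2*(-3*(-3)))*4 = -3*(-8) + (-3 + 2*9)*4 = 24 + (-3 + 18)*4 = 24 + 15*4 = 24 + 60 = 84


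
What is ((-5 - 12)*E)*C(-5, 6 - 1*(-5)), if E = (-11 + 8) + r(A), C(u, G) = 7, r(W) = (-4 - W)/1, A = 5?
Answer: 1428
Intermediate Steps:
r(W) = -4 - W (r(W) = (-4 - W)*1 = -4 - W)
E = -12 (E = (-11 + 8) + (-4 - 1*5) = -3 + (-4 - 5) = -3 - 9 = -12)
((-5 - 12)*E)*C(-5, 6 - 1*(-5)) = ((-5 - 12)*(-12))*7 = -17*(-12)*7 = 204*7 = 1428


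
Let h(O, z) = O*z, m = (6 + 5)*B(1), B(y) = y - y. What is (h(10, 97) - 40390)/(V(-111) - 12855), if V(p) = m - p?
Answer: 365/118 ≈ 3.0932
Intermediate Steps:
B(y) = 0
m = 0 (m = (6 + 5)*0 = 11*0 = 0)
V(p) = -p (V(p) = 0 - p = -p)
(h(10, 97) - 40390)/(V(-111) - 12855) = (10*97 - 40390)/(-1*(-111) - 12855) = (970 - 40390)/(111 - 12855) = -39420/(-12744) = -39420*(-1/12744) = 365/118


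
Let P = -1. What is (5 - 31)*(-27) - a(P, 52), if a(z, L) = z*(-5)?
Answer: 697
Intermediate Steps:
a(z, L) = -5*z
(5 - 31)*(-27) - a(P, 52) = (5 - 31)*(-27) - (-5)*(-1) = -26*(-27) - 1*5 = 702 - 5 = 697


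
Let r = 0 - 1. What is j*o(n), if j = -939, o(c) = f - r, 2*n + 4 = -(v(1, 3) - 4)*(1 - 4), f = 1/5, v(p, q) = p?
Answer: -5634/5 ≈ -1126.8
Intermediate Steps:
f = ⅕ ≈ 0.20000
r = -1
n = -13/2 (n = -2 + (-(1 - 4)*(1 - 4))/2 = -2 + (-(-3)*(-3))/2 = -2 + (-1*9)/2 = -2 + (½)*(-9) = -2 - 9/2 = -13/2 ≈ -6.5000)
o(c) = 6/5 (o(c) = ⅕ - 1*(-1) = ⅕ + 1 = 6/5)
j*o(n) = -939*6/5 = -5634/5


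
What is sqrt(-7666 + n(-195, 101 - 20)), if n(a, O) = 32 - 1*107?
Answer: I*sqrt(7741) ≈ 87.983*I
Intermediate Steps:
n(a, O) = -75 (n(a, O) = 32 - 107 = -75)
sqrt(-7666 + n(-195, 101 - 20)) = sqrt(-7666 - 75) = sqrt(-7741) = I*sqrt(7741)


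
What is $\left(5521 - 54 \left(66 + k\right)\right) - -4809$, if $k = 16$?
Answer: $5902$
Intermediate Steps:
$\left(5521 - 54 \left(66 + k\right)\right) - -4809 = \left(5521 - 54 \left(66 + 16\right)\right) - -4809 = \left(5521 - 4428\right) + 4809 = 1093 + 4809 = 5902$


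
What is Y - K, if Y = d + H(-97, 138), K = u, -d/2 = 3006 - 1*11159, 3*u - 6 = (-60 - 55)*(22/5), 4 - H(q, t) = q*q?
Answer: 21203/3 ≈ 7067.7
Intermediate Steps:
H(q, t) = 4 - q² (H(q, t) = 4 - q*q = 4 - q²)
u = -500/3 (u = 2 + ((-60 - 55)*(22/5))/3 = 2 + (-2530/5)/3 = 2 + (-115*22/5)/3 = 2 + (⅓)*(-506) = 2 - 506/3 = -500/3 ≈ -166.67)
d = 16306 (d = -2*(3006 - 1*11159) = -2*(3006 - 11159) = -2*(-8153) = 16306)
K = -500/3 ≈ -166.67
Y = 6901 (Y = 16306 + (4 - 1*(-97)²) = 16306 + (4 - 1*9409) = 16306 + (4 - 9409) = 16306 - 9405 = 6901)
Y - K = 6901 - 1*(-500/3) = 6901 + 500/3 = 21203/3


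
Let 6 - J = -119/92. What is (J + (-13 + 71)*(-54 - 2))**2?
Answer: 88890441025/8464 ≈ 1.0502e+7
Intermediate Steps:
J = 671/92 (J = 6 - (-119)/92 = 6 - 1*(-119/92) = 6 + 119/92 = 671/92 ≈ 7.2935)
(J + (-13 + 71)*(-54 - 2))**2 = (671/92 + (-13 + 71)*(-54 - 2))**2 = (671/92 + 58*(-56))**2 = (671/92 - 3248)**2 = (-298145/92)**2 = 88890441025/8464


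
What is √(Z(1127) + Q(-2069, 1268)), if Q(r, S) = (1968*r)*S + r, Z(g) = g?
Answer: I*√5163033198 ≈ 71854.0*I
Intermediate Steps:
Q(r, S) = r + 1968*S*r (Q(r, S) = 1968*S*r + r = r + 1968*S*r)
√(Z(1127) + Q(-2069, 1268)) = √(1127 - 2069*(1 + 1968*1268)) = √(1127 - 2069*(1 + 2495424)) = √(1127 - 2069*2495425) = √(1127 - 5163034325) = √(-5163033198) = I*√5163033198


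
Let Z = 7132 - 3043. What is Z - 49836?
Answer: -45747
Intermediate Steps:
Z = 4089
Z - 49836 = 4089 - 49836 = -45747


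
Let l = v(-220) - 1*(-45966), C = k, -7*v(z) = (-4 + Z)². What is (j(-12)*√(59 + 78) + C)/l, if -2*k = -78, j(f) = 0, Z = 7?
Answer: 91/107251 ≈ 0.00084848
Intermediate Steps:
v(z) = -9/7 (v(z) = -(-4 + 7)²/7 = -⅐*3² = -⅐*9 = -9/7)
k = 39 (k = -½*(-78) = 39)
C = 39
l = 321753/7 (l = -9/7 - 1*(-45966) = -9/7 + 45966 = 321753/7 ≈ 45965.)
(j(-12)*√(59 + 78) + C)/l = (0*√(59 + 78) + 39)/(321753/7) = (0*√137 + 39)*(7/321753) = (0 + 39)*(7/321753) = 39*(7/321753) = 91/107251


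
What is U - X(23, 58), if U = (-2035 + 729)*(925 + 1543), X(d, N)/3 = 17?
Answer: -3223259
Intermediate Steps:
X(d, N) = 51 (X(d, N) = 3*17 = 51)
U = -3223208 (U = -1306*2468 = -3223208)
U - X(23, 58) = -3223208 - 1*51 = -3223208 - 51 = -3223259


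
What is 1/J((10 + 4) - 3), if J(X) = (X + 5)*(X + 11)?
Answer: 1/352 ≈ 0.0028409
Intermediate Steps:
J(X) = (5 + X)*(11 + X)
1/J((10 + 4) - 3) = 1/(55 + ((10 + 4) - 3)² + 16*((10 + 4) - 3)) = 1/(55 + (14 - 3)² + 16*(14 - 3)) = 1/(55 + 11² + 16*11) = 1/(55 + 121 + 176) = 1/352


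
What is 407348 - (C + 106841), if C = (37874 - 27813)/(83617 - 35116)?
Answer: 14574879946/48501 ≈ 3.0051e+5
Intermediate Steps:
C = 10061/48501 ≈ 0.20744
407348 - (C + 106841) = 407348 - (10061/48501 + 106841) = 407348 - 1*5181905402/48501 = 407348 - 5181905402/48501 = 14574879946/48501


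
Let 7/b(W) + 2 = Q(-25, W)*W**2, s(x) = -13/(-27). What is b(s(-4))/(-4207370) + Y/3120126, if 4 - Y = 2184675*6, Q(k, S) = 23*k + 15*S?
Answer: -24175508451143397719/5754529142267748720 ≈ -4.2011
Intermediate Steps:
Q(k, S) = 15*S + 23*k
s(x) = 13/27 (s(x) = -13*(-1/27) = 13/27)
Y = -13108046 (Y = 4 - 2184675*6 = 4 - 1*13108050 = 4 - 13108050 = -13108046)
b(W) = 7/(-2 + W**2*(-575 + 15*W)) (b(W) = 7/(-2 + (15*W + 23*(-25))*W**2) = 7/(-2 + (15*W - 575)*W**2) = 7/(-2 + (-575 + 15*W)*W**2) = 7/(-2 + W**2*(-575 + 15*W)))
b(s(-4))/(-4207370) + Y/3120126 = (7/(-2 + 5*(13/27)**2*(-115 + 3*(13/27))))/(-4207370) - 13108046/3120126 = (7/(-2 + 5*(169/729)*(-115 + 13/9)))*(-1/4207370) - 13108046*1/3120126 = (7/(-2 + 5*(169/729)*(-1022/9)))*(-1/4207370) - 6554023/1560063 = (7/(-2 - 863590/6561))*(-1/4207370) - 6554023/1560063 = (7/(-876712/6561))*(-1/4207370) - 6554023/1560063 = (7*(-6561/876712))*(-1/4207370) - 6554023/1560063 = -45927/876712*(-1/4207370) - 6554023/1560063 = 45927/3688651767440 - 6554023/1560063 = -24175508451143397719/5754529142267748720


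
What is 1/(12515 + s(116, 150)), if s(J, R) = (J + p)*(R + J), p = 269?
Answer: 1/114925 ≈ 8.7013e-6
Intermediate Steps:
s(J, R) = (269 + J)*(J + R) (s(J, R) = (J + 269)*(R + J) = (269 + J)*(J + R))
1/(12515 + s(116, 150)) = 1/(12515 + (116² + 269*116 + 269*150 + 116*150)) = 1/(12515 + (13456 + 31204 + 40350 + 17400)) = 1/(12515 + 102410) = 1/114925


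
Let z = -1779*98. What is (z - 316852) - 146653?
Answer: -637847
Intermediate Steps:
z = -174342
(z - 316852) - 146653 = (-174342 - 316852) - 146653 = -491194 - 146653 = -637847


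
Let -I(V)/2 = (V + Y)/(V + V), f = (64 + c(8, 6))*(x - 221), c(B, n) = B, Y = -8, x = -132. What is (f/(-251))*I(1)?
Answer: 177912/251 ≈ 708.81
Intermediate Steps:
f = -25416 (f = (64 + 8)*(-132 - 221) = 72*(-353) = -25416)
I(V) = -(-8 + V)/V (I(V) = -2*(V - 8)/(V + V) = -2*(-8 + V)/(2*V) = -2*(-8 + V)*1/(2*V) = -(-8 + V)/V)
(f/(-251))*I(1) = (-25416/(-251))*((8 - 1*1)/1) = (-25416*(-1/251))*(1*(8 - 1)) = 25416*(1*7)/251 = (25416/251)*7 = 177912/251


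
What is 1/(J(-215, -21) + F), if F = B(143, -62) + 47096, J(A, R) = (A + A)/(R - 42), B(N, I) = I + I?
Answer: 63/2959666 ≈ 2.1286e-5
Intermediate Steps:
B(N, I) = 2*I
J(A, R) = 2*A/(-42 + R) (J(A, R) = (2*A)/(-42 + R) = 2*A/(-42 + R))
F = 46972 (F = 2*(-62) + 47096 = -124 + 47096 = 46972)
1/(J(-215, -21) + F) = 1/(2*(-215)/(-42 - 21) + 46972) = 1/(2*(-215)/(-63) + 46972) = 1/(2*(-215)*(-1/63) + 46972) = 1/(430/63 + 46972) = 1/(2959666/63) = 63/2959666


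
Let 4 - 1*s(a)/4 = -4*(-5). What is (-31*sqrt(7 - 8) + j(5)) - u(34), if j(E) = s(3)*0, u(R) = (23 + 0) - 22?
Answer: -1 - 31*I ≈ -1.0 - 31.0*I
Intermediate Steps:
s(a) = -64 (s(a) = 16 - (-16)*(-5) = 16 - 4*20 = 16 - 80 = -64)
u(R) = 1 (u(R) = 23 - 22 = 1)
j(E) = 0 (j(E) = -64*0 = 0)
(-31*sqrt(7 - 8) + j(5)) - u(34) = (-31*sqrt(7 - 8) + 0) - 1*1 = (-31*I + 0) - 1 = -31*I - 1 = -1 - 31*I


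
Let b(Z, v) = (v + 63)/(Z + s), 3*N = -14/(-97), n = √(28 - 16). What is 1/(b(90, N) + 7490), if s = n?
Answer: 732911566950/5490021828028087 + 1525422*√3/5490021828028087 ≈ 0.00013350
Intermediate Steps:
n = 2*√3 (n = √12 = 2*√3 ≈ 3.4641)
s = 2*√3 ≈ 3.4641
N = 14/291 (N = (-14/(-97))/3 = (-14*(-1/97))/3 = (⅓)*(14/97) = 14/291 ≈ 0.048110)
b(Z, v) = (63 + v)/(Z + 2*√3) (b(Z, v) = (v + 63)/(Z + 2*√3) = (63 + v)/(Z + 2*√3))
1/(b(90, N) + 7490) = 1/((63 + 14/291)/(90 + 2*√3) + 7490) = 1/((18347/291)/(90 + 2*√3) + 7490) = 1/(18347/(291*(90 + 2*√3)) + 7490) = 1/(7490 + 18347/(291*(90 + 2*√3)))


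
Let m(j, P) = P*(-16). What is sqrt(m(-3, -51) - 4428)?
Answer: 2*I*sqrt(903) ≈ 60.1*I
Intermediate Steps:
m(j, P) = -16*P
sqrt(m(-3, -51) - 4428) = sqrt(-16*(-51) - 4428) = sqrt(816 - 4428) = sqrt(-3612) = 2*I*sqrt(903)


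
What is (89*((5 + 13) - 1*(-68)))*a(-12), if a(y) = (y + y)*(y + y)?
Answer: 4408704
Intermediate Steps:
a(y) = 4*y² (a(y) = (2*y)*(2*y) = 4*y²)
(89*((5 + 13) - 1*(-68)))*a(-12) = (89*((5 + 13) - 1*(-68)))*(4*(-12)²) = (89*(18 + 68))*(4*144) = (89*86)*576 = 7654*576 = 4408704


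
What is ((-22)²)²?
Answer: 234256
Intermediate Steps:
((-22)²)² = 484² = 234256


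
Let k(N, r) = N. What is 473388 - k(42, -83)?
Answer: 473346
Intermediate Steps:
473388 - k(42, -83) = 473388 - 1*42 = 473388 - 42 = 473346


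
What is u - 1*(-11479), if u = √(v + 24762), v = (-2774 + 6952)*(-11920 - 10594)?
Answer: 11479 + I*√94038730 ≈ 11479.0 + 9697.4*I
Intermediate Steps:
v = -94063492 (v = 4178*(-22514) = -94063492)
u = I*√94038730 (u = √(-94063492 + 24762) = √(-94038730) = I*√94038730 ≈ 9697.4*I)
u - 1*(-11479) = I*√94038730 - 1*(-11479) = I*√94038730 + 11479 = 11479 + I*√94038730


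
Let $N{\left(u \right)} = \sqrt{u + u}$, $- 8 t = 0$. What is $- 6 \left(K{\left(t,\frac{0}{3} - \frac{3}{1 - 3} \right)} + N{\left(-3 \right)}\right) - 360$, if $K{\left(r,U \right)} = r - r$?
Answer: $-360 - 6 i \sqrt{6} \approx -360.0 - 14.697 i$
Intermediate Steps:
$t = 0$ ($t = \left(- \frac{1}{8}\right) 0 = 0$)
$N{\left(u \right)} = \sqrt{2} \sqrt{u}$ ($N{\left(u \right)} = \sqrt{2 u} = \sqrt{2} \sqrt{u}$)
$K{\left(r,U \right)} = 0$
$- 6 \left(K{\left(t,\frac{0}{3} - \frac{3}{1 - 3} \right)} + N{\left(-3 \right)}\right) - 360 = - 6 \left(0 + \sqrt{2} \sqrt{-3}\right) - 360 = - 6 \left(0 + \sqrt{2} i \sqrt{3}\right) - 360 = - 6 \left(0 + i \sqrt{6}\right) - 360 = - 6 i \sqrt{6} - 360 = -360 - 6 i \sqrt{6}$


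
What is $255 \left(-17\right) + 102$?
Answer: $-4233$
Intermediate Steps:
$255 \left(-17\right) + 102 = -4335 + 102 = -4233$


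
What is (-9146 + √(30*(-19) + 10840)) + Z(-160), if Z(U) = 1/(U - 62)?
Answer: -2030413/222 + √10270 ≈ -9044.7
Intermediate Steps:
Z(U) = 1/(-62 + U)
(-9146 + √(30*(-19) + 10840)) + Z(-160) = (-9146 + √(30*(-19) + 10840)) + 1/(-62 - 160) = (-9146 + √(-570 + 10840)) + 1/(-222) = (-9146 + √10270) - 1/222 = -2030413/222 + √10270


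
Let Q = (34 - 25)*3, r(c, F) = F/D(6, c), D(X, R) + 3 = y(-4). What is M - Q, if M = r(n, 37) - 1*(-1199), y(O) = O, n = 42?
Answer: 8167/7 ≈ 1166.7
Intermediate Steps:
D(X, R) = -7 (D(X, R) = -3 - 4 = -7)
r(c, F) = -F/7 (r(c, F) = F/(-7) = F*(-1/7) = -F/7)
Q = 27 (Q = 9*3 = 27)
M = 8356/7 (M = -1/7*37 - 1*(-1199) = -37/7 + 1199 = 8356/7 ≈ 1193.7)
M - Q = 8356/7 - 1*27 = 8356/7 - 27 = 8167/7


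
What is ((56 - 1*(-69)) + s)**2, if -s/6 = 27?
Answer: 1369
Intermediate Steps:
s = -162 (s = -6*27 = -162)
((56 - 1*(-69)) + s)**2 = ((56 - 1*(-69)) - 162)**2 = ((56 + 69) - 162)**2 = (125 - 162)**2 = (-37)**2 = 1369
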